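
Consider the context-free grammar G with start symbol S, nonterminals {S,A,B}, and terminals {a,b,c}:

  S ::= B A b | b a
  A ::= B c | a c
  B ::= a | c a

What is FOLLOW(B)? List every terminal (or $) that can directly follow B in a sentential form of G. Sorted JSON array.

Compute FIRST by fixpoint:
round 1:
  A via A→a c: +{a}
  B via B→a: +{a}
  B via B→c a: +{c}
  S via S→B A b: +{a,c}
  S via S→b a: +{b}
  FIRST[S]={a,b,c}  FIRST[A]={a}  FIRST[B]={a,c}
round 2:
  A via A→B c: +{c}
  FIRST[S]={a,b,c}  FIRST[A]={a,c}  FIRST[B]={a,c}
round 3: (no change)
  FIRST[S]={a,b,c}  FIRST[A]={a,c}  FIRST[B]={a,c}

FOLLOW sets:
seed FOLLOW(S) with $
iter 1:
  A→B c: FOLLOW(B) ⊇ FIRST(c) = {c}; new: +{c}
  S→B A b: FOLLOW(B) ⊇ FIRST(A) = {a,c}; new: +{a}
  S→B A b: FOLLOW(A) ⊇ FIRST(b) = {b}; new: +{b}
  FOLLOW[S]={$}  FOLLOW[A]={b}  FOLLOW[B]={a,c}
iter 2: (no change)
  FOLLOW[S]={$}  FOLLOW[A]={b}  FOLLOW[B]={a,c}

FOLLOW(B) = ["a", "c"]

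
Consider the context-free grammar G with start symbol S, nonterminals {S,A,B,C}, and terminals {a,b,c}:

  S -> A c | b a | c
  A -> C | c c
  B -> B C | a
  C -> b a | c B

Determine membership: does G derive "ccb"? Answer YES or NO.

Convert to CNF:
  S -> A T2 | T0 T1 | c
  A -> T0 T1 | T2 B | T2 T2
  B -> B C | a
  C -> T0 T1 | T2 B
  T0 -> b
  T1 -> a
  T2 -> c

CYK table (by increasing span):
  [0..0]={S,T2}  "c"  orig:{S}
  [1..1]={S,T2}  "c"  orig:{S}
  [2..2]={T0}  "b"  orig:{}
  [0..1]={A}  "cc"
  [1..2]=∅  "cb"
  [0..2]=∅  "ccb"

S ∉ T[0,2] ⇒ NO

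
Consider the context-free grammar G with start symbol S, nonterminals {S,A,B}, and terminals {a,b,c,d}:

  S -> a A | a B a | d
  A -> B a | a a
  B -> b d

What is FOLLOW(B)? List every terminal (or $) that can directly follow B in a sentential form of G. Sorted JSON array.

FIRST iteration:
iter 1:
  A via A→a a: +{a}
  B via B→b d: +{b}
  S via S→a A: +{a}
  S via S→d: +{d}
  S: {a,d}  A: {a}  B: {b}
iter 2:
  A via A→B a: +{b}
  S: {a,d}  A: {a,b}  B: {b}
iter 3: — fixpoint
  S: {a,d}  A: {a,b}  B: {b}

FOLLOW iteration:
seed FOLLOW(S) with $
round 1:
  A→B a: FOLLOW(B) ⊇ FIRST(a) = {a}; new: +{a}
  S→a A: FOLLOW(A) ⊇ FOLLOW(S) ⊇ {$}; new: +{$}
  FOLLOW[S]={$}  FOLLOW[A]={$}  FOLLOW[B]={a}
round 2: — fixpoint
  FOLLOW[S]={$}  FOLLOW[A]={$}  FOLLOW[B]={a}

FOLLOW(B) = ["a"]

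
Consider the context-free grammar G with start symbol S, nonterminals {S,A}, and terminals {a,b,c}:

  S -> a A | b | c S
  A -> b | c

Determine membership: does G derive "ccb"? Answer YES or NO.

CNF form of G:
  S -> T0 A | T1 S | b
  A -> b | c
  T0 -> a
  T1 -> c

CYK table (by increasing span):
  [0..0]={A,T1}  "c"  orig:{A}
  [1..1]={A,T1}  "c"  orig:{A}
  [2..2]={A,S}  "b"
  [0..1]=∅  "cc"
  [1..2]={S}  "cb"
  [0..2]={S}  "ccb"

S ∈ T[0,2] ⇒ YES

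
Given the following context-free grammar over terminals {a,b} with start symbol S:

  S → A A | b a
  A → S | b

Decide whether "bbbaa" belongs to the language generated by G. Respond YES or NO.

CNF form of G:
  S -> A A | T0 T1
  A -> A A | T0 T1 | b
  T0 -> b
  T1 -> a

CYK table (by increasing span):
  [0..0]={A,T0}  "b"  orig:{A}
  [1..1]={A,T0}  "b"  orig:{A}
  [2..2]={A,T0}  "b"  orig:{A}
  [3..3]={T1}  "a"  orig:{}
  [4..4]={T1}  "a"  orig:{}
  [0..1]={A,S}  "bb"
  [1..2]={A,S}  "bb"
  [2..3]={A,S}  "ba"
  [3..4]=∅  "aa"
  [0..2]={A,S}  "bbb"
  [1..3]={A,S}  "bba"
  [2..4]=∅  "baa"
  [0..3]={A,S}  "bbba"
  [1..4]=∅  "bbaa"
  [0..4]=∅  "bbbaa"

S ∉ T[0,4] ⇒ NO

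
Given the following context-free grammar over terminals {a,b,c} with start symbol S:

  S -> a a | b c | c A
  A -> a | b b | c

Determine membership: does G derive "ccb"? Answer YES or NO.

Convert to CNF:
  S -> T0 T2 | T1 T1 | T2 A
  A -> T0 T0 | a | c
  T0 -> b
  T1 -> a
  T2 -> c

CYK fill:
  T[0,0] 'c' = {A,T2}  orig:{A}
  T[1,1] 'c' = {A,T2}  orig:{A}
  T[2,2] 'b' = {T0}  orig:{}
  T[0,1] 'cc' = {S}
  T[1,2] 'cb' = ∅
  T[0,2] 'ccb' = ∅

S ∉ T[0,2] ⇒ NO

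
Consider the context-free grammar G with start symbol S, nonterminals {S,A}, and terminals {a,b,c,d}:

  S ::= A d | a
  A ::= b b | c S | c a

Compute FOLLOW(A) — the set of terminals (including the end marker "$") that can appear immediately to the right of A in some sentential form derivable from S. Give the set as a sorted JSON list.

Compute FIRST by fixpoint:
[1]
  A via A→b b: +{b}
  A via A→c S: +{c}
  S via S→A d: +{b,c}
  S via S→a: +{a}
  S: {a,b,c}  A: {b,c}
[2] — fixpoint
  S: {a,b,c}  A: {b,c}

Compute FOLLOW by fixpoint:
seed FOLLOW(S) with $
round 1:
  S→A d: FOLLOW(A) ⊇ FIRST(d) = {d}; new: +{d}
  FOLLOW(S)={$}  FOLLOW(A)={d}
round 2:
  A→c S: FOLLOW(S) ⊇ FOLLOW(A) ⊇ {d}; new: +{d}
  FOLLOW(S)={$,d}  FOLLOW(A)={d}
round 3: (no change)
  FOLLOW(S)={$,d}  FOLLOW(A)={d}

FOLLOW(A) = ["d"]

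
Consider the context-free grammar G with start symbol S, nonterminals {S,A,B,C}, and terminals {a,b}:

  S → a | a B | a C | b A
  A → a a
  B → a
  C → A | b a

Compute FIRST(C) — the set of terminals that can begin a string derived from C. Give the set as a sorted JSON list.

FIRST iteration:
pass 1:
  A via A→a a: +{a}
  B via B→a: +{a}
  C via C→A: +{a}
  C via C→b a: +{b}
  S via S→a: +{a}
  S via S→b A: +{b}
  FIRST[S]={a,b}  FIRST[A]={a}  FIRST[B]={a}  FIRST[C]={a,b}
pass 2: (stable)
  FIRST[S]={a,b}  FIRST[A]={a}  FIRST[B]={a}  FIRST[C]={a,b}

FIRST(C) = ["a", "b"]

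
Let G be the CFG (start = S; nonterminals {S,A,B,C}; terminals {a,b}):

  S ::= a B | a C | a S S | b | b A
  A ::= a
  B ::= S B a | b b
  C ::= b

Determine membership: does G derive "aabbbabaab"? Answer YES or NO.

Convert to CNF:
  S -> T0 B | T0 C | T0 X3 | T1 A | b
  A -> a
  B -> S X2 | T1 T1
  C -> b
  T0 -> a
  T1 -> b
  X2 -> B T0
  X3 -> S S

Fill CYK table bottom-up:
  T[0,0] 'a' = {A,T0}  orig:{A}
  T[1,1] 'a' = {A,T0}  orig:{A}
  T[2,2] 'b' = {C,S,T1}  orig:{C,S}
  T[3,3] 'b' = {C,S,T1}  orig:{C,S}
  T[4,4] 'b' = {C,S,T1}  orig:{C,S}
  T[5,5] 'a' = {A,T0}  orig:{A}
  T[6,6] 'b' = {C,S,T1}  orig:{C,S}
  T[7,7] 'a' = {A,T0}  orig:{A}
  T[8,8] 'a' = {A,T0}  orig:{A}
  T[9,9] 'b' = {C,S,T1}  orig:{C,S}
  T[0,1] 'aa' = ∅
  T[1,2] 'ab' = {S}
  T[2,3] 'bb' = {B,X3}  orig:{B}
  T[3,4] 'bb' = {B,X3}  orig:{B}
  T[4,5] 'ba' = {S}
  T[5,6] 'ab' = {S}
  T[6,7] 'ba' = {S}
  T[7,8] 'aa' = ∅
  T[8,9] 'ab' = {S}
  T[0,2] 'aab' = ∅
  T[1,3] 'abb' = {S,X3}  orig:{S}
  T[2,4] 'bbb' = ∅
  T[3,5] 'bba' = {X2,X3}  orig:{}
  T[4,6] 'bab' = {X3}  orig:{}
  T[5,7] 'aba' = ∅
  T[6,8] 'baa' = ∅
  T[7,9] 'aab' = ∅
  T[0,3] 'aabb' = {S}
  T[1,4] 'abbb' = {X3}  orig:{}
  T[2,5] 'bbba' = {B}
  T[3,6] 'bbab' = ∅
  T[4,7] 'baba' = {X3}  orig:{}
  T[5,8] 'abaa' = ∅
  T[6,9] 'baab' = {X3}  orig:{}
  T[0,4] 'aabbb' = {S,X3}  orig:{S}
  T[1,5] 'abbba' = {B,S,X3}  orig:{B,S}
  T[2,6] 'bbbab' = ∅
  T[3,7] 'bbaba' = ∅
  T[4,8] 'babaa' = ∅
  T[5,9] 'abaab' = {S}
  T[0,5] 'aabbba' = {S,X3}  orig:{S}
  T[1,6] 'abbbab' = {X3}  orig:{}
  T[2,7] 'bbbaba' = ∅
  T[3,8] 'bbabaa' = ∅
  T[4,9] 'babaab' = {X3}  orig:{}
  T[0,6] 'aabbbab' = {S,X3}  orig:{S}
  T[1,7] 'abbbaba' = {X3}  orig:{}
  T[2,8] 'bbbabaa' = ∅
  T[3,9] 'bbabaab' = ∅
  T[0,7] 'aabbbaba' = {S,X3}  orig:{S}
  T[1,8] 'abbbabaa' = ∅
  T[2,9] 'bbbabaab' = ∅
  T[0,8] 'aabbbabaa' = ∅
  T[1,9] 'abbbabaab' = ∅
  T[0,9] 'aabbbabaab' = {X3}  orig:{}

S ∉ T[0,9] ⇒ NO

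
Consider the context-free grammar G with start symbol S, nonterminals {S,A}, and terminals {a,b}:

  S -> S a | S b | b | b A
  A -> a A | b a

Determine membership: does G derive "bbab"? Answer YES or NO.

Convert to CNF:
  S -> S T0 | S T1 | T1 A | b
  A -> T0 A | T1 T0
  T0 -> a
  T1 -> b

Fill CYK table bottom-up:
  [0..0]={S,T1}  "b"  orig:{S}
  [1..1]={S,T1}  "b"  orig:{S}
  [2..2]={T0}  "a"  orig:{}
  [3..3]={S,T1}  "b"  orig:{S}
  [0..1]={S}  "bb"
  [1..2]={A,S}  "ba"
  [2..3]=∅  "ab"
  [0..2]={S}  "bba"
  [1..3]={S}  "bab"
  [0..3]={S}  "bbab"

S ∈ T[0,3] ⇒ YES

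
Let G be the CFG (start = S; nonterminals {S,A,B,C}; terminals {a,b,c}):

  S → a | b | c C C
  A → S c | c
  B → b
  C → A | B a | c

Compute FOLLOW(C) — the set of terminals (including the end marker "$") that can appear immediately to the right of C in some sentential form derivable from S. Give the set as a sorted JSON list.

FIRST iteration:
pass 1:
  A via A→c: +{c}
  B via B→b: +{b}
  C via C→A: +{c}
  C via C→B a: +{b}
  S via S→a: +{a}
  S via S→b: +{b}
  S via S→c C C: +{c}
  FIRST(S)={a,b,c}  FIRST(A)={c}  FIRST(B)={b}  FIRST(C)={b,c}
pass 2:
  A via A→S c: +{a,b}
  C via C→A: +{a}
  FIRST(S)={a,b,c}  FIRST(A)={a,b,c}  FIRST(B)={b}  FIRST(C)={a,b,c}
pass 3: — fixpoint
  FIRST(S)={a,b,c}  FIRST(A)={a,b,c}  FIRST(B)={b}  FIRST(C)={a,b,c}

FOLLOW iteration:
seed FOLLOW(S) with $
pass 1:
  A→S c: FOLLOW(S) ⊇ FIRST(c) = {c}; new: +{c}
  C→B a: FOLLOW(B) ⊇ FIRST(a) = {a}; new: +{a}
  S→c C C: FOLLOW(C) ⊇ FIRST(C) = {a,b,c}; new: +{a,b,c}
  S→c C C: FOLLOW(C) ⊇ FOLLOW(S) ⊇ {$,c}; new: +{$}
  S: {$,c}  A: {}  B: {a}  C: {$,a,b,c}
pass 2:
  C→A: FOLLOW(A) ⊇ FOLLOW(C) ⊇ {$,a,b,c}; new: +{$,a,b,c}
  S: {$,c}  A: {$,a,b,c}  B: {a}  C: {$,a,b,c}
pass 3: (stable)
  S: {$,c}  A: {$,a,b,c}  B: {a}  C: {$,a,b,c}

FOLLOW(C) = ["$", "a", "b", "c"]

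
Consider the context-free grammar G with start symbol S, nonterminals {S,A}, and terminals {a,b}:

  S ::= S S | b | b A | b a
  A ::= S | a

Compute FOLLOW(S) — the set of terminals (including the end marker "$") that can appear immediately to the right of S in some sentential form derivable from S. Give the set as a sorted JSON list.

FIRST iteration:
round 1:
  A via A→a: +{a}
  S via S→b: +{b}
  FIRST(S)={b}  FIRST(A)={a}
round 2:
  A via A→S: +{b}
  FIRST(S)={b}  FIRST(A)={a,b}
round 3: (stable)
  FIRST(S)={b}  FIRST(A)={a,b}

FOLLOW sets:
initialize: $ ∈ FOLLOW(S)
pass 1:
  S→S S: FOLLOW(S) ⊇ FIRST(S) = {b}; new: +{b}
  S→b A: FOLLOW(A) ⊇ FOLLOW(S) ⊇ {$,b}; new: +{$,b}
  FOLLOW[S]={$,b}  FOLLOW[A]={$,b}
pass 2: (stable)
  FOLLOW[S]={$,b}  FOLLOW[A]={$,b}

FOLLOW(S) = ["$", "b"]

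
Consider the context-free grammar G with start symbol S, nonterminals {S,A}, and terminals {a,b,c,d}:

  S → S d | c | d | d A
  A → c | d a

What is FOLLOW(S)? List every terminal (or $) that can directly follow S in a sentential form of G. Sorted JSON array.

FIRST sets, iterate to fixpoint:
iter 1:
  A via A→c: +{c}
  A via A→d a: +{d}
  S via S→c: +{c}
  S via S→d: +{d}
  FIRST(S)={c,d}  FIRST(A)={c,d}
iter 2: (stable)
  FIRST(S)={c,d}  FIRST(A)={c,d}

FOLLOW sets:
seed FOLLOW(S) with $
round 1:
  S→S d: FOLLOW(S) ⊇ FIRST(d) = {d}; new: +{d}
  S→d A: FOLLOW(A) ⊇ FOLLOW(S) ⊇ {$,d}; new: +{$,d}
  S: {$,d}  A: {$,d}
round 2: (no change)
  S: {$,d}  A: {$,d}

FOLLOW(S) = ["$", "d"]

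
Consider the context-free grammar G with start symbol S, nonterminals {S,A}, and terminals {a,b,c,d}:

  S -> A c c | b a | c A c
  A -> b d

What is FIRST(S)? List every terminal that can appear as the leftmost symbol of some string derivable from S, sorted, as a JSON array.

FIRST iteration:
round 1:
  A via A→b d: +{b}
  S via S→A c c: +{b}
  S via S→c A c: +{c}
  FIRST[S]={b,c}  FIRST[A]={b}
round 2: (stable)
  FIRST[S]={b,c}  FIRST[A]={b}

FIRST(S) = ["b", "c"]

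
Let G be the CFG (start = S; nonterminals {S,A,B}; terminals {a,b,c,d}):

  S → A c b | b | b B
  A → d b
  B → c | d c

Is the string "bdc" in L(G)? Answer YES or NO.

Convert to CNF:
  S -> A X3 | T1 B | b
  A -> T0 T1
  B -> T0 T2 | c
  T0 -> d
  T1 -> b
  T2 -> c
  X3 -> T2 T1

CYK table (by increasing span):
  cell(0,0) b: {S,T1}  orig:{S}
  cell(1,1) d: {T0}  orig:{}
  cell(2,2) c: {B,T2}  orig:{B}
  cell(0,1) bd: ∅
  cell(1,2) dc: {B}
  cell(0,2) bdc: {S}

S ∈ T[0,2] ⇒ YES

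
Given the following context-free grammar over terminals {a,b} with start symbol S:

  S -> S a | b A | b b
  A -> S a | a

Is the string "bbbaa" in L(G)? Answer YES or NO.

Convert to CNF:
  S -> S T0 | T1 A | T1 T1
  A -> S T0 | a
  T0 -> a
  T1 -> b

Fill CYK table bottom-up:
  cell(0,0) b: {T1}  orig:{}
  cell(1,1) b: {T1}  orig:{}
  cell(2,2) b: {T1}  orig:{}
  cell(3,3) a: {A,T0}  orig:{A}
  cell(4,4) a: {A,T0}  orig:{A}
  cell(0,1) bb: {S}
  cell(1,2) bb: {S}
  cell(2,3) ba: {S}
  cell(3,4) aa: ∅
  cell(0,2) bbb: ∅
  cell(1,3) bba: {A,S}
  cell(2,4) baa: {A,S}
  cell(0,3) bbba: {S}
  cell(1,4) bbaa: {A,S}
  cell(0,4) bbbaa: {A,S}

S ∈ T[0,4] ⇒ YES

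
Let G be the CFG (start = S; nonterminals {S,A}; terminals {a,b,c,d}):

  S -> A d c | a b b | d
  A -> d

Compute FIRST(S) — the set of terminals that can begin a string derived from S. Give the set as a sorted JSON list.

Compute FIRST by fixpoint:
round 1:
  A via A→d: +{d}
  S via S→A d c: +{d}
  S via S→a b b: +{a}
  FIRST[S]={a,d}  FIRST[A]={d}
round 2: done
  FIRST[S]={a,d}  FIRST[A]={d}

FIRST(S) = ["a", "d"]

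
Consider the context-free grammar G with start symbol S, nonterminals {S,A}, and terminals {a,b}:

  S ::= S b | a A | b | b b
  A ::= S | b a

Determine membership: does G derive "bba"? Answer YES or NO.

CNF form of G:
  S -> S T0 | T0 T0 | T1 A | b
  A -> S T0 | T0 T0 | T0 T1 | T1 A | b
  T0 -> b
  T1 -> a

CYK table (by increasing span):
  T[0,0] 'b' = {A,S,T0}  orig:{A,S}
  T[1,1] 'b' = {A,S,T0}  orig:{A,S}
  T[2,2] 'a' = {T1}  orig:{}
  T[0,1] 'bb' = {A,S}
  T[1,2] 'ba' = {A}
  T[0,2] 'bba' = ∅

S ∉ T[0,2] ⇒ NO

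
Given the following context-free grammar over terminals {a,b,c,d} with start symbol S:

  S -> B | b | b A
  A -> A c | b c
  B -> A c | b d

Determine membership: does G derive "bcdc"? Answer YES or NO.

CNF form of G:
  S -> A T0 | T1 A | T1 T2 | b
  A -> A T0 | T1 T0
  B -> A T0 | T1 T2
  T0 -> c
  T1 -> b
  T2 -> d

Fill CYK table bottom-up:
  cell(0,0) b: {S,T1}  orig:{S}
  cell(1,1) c: {T0}  orig:{}
  cell(2,2) d: {T2}  orig:{}
  cell(3,3) c: {T0}  orig:{}
  cell(0,1) bc: {A}
  cell(1,2) cd: ∅
  cell(2,3) dc: ∅
  cell(0,2) bcd: ∅
  cell(1,3) cdc: ∅
  cell(0,3) bcdc: ∅

S ∉ T[0,3] ⇒ NO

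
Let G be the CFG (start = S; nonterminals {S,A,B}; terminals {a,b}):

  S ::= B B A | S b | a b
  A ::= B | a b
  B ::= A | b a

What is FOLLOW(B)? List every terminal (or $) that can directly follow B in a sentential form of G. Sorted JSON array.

Compute FIRST by fixpoint:
iter 1:
  A via A→a b: +{a}
  B via B→A: +{a}
  B via B→b a: +{b}
  S via S→B B A: +{a,b}
  FIRST[S]={a,b}  FIRST[A]={a}  FIRST[B]={a,b}
iter 2:
  A via A→B: +{b}
  FIRST[S]={a,b}  FIRST[A]={a,b}  FIRST[B]={a,b}
iter 3: done
  FIRST[S]={a,b}  FIRST[A]={a,b}  FIRST[B]={a,b}

FOLLOW iteration:
FOLLOW(S) := {$}
[1]
  S→B B A: FOLLOW(B) ⊇ FIRST(B) = {a,b}; new: +{a,b}
  S→B B A: FOLLOW(A) ⊇ FOLLOW(S) ⊇ {$}; new: +{$}
  S→S b: FOLLOW(S) ⊇ FIRST(b) = {b}; new: +{b}
  FOLLOW[S]={$,b}  FOLLOW[A]={$}  FOLLOW[B]={a,b}
[2]
  A→B: FOLLOW(B) ⊇ FOLLOW(A) ⊇ {$}; new: +{$}
  B→A: FOLLOW(A) ⊇ FOLLOW(B) ⊇ {$,a,b}; new: +{a,b}
  FOLLOW[S]={$,b}  FOLLOW[A]={$,a,b}  FOLLOW[B]={$,a,b}
[3] (stable)
  FOLLOW[S]={$,b}  FOLLOW[A]={$,a,b}  FOLLOW[B]={$,a,b}

FOLLOW(B) = ["$", "a", "b"]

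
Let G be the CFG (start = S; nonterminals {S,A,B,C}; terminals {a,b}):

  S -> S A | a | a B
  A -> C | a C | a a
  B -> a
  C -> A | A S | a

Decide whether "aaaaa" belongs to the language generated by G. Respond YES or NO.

Convert to CNF:
  S -> S A | T0 B | a
  A -> A S | T0 C | T0 T0 | a
  B -> a
  C -> A S | T0 C | T0 T0 | a
  T0 -> a

CYK table (by increasing span):
  cell(0,0) a: {A,B,C,S,T0}  orig:{A,B,C,S}
  cell(1,1) a: {A,B,C,S,T0}  orig:{A,B,C,S}
  cell(2,2) a: {A,B,C,S,T0}  orig:{A,B,C,S}
  cell(3,3) a: {A,B,C,S,T0}  orig:{A,B,C,S}
  cell(4,4) a: {A,B,C,S,T0}  orig:{A,B,C,S}
  cell(0,1) aa: {A,C,S}
  cell(1,2) aa: {A,C,S}
  cell(2,3) aa: {A,C,S}
  cell(3,4) aa: {A,C,S}
  cell(0,2) aaa: {A,C,S}
  cell(1,3) aaa: {A,C,S}
  cell(2,4) aaa: {A,C,S}
  cell(0,3) aaaa: {A,C,S}
  cell(1,4) aaaa: {A,C,S}
  cell(0,4) aaaaa: {A,C,S}

S ∈ T[0,4] ⇒ YES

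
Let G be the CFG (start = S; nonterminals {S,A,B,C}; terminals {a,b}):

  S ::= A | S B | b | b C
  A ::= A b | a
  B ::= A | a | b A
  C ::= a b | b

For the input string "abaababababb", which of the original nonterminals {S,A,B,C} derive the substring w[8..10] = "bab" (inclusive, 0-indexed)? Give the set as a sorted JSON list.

Convert to CNF:
  S -> A T0 | S B | T0 C | a | b
  A -> A T0 | a
  B -> A T0 | T0 A | a
  C -> T1 T0 | b
  T0 -> b
  T1 -> a

CYK fill (cells [i..j] with 8 ≤ i ≤ j ≤ 10 only):
  T[8,8] 'b' = {C,S,T0}  orig:{C,S}
  T[9,9] 'a' = {A,B,S,T1}  orig:{A,B,S}
  T[10,10] 'b' = {C,S,T0}  orig:{C,S}
  T[8,9] 'ba' = {B,S}
  T[9,10] 'ab' = {A,B,C,S}
  T[8,10] 'bab' = {B,S}

Original NTs in T[8,10] deriving "bab": ["B", "S"]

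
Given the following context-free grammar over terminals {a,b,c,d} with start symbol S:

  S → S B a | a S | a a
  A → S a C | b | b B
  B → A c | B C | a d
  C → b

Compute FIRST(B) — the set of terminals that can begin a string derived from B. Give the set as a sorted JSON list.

Compute FIRST by fixpoint:
iter 1:
  A via A→b: +{b}
  B via B→A c: +{b}
  B via B→a d: +{a}
  C via C→b: +{b}
  S via S→a S: +{a}
  S: {a}  A: {b}  B: {a,b}  C: {b}
iter 2:
  A via A→S a C: +{a}
  S: {a}  A: {a,b}  B: {a,b}  C: {b}
iter 3: done
  S: {a}  A: {a,b}  B: {a,b}  C: {b}

FIRST(B) = ["a", "b"]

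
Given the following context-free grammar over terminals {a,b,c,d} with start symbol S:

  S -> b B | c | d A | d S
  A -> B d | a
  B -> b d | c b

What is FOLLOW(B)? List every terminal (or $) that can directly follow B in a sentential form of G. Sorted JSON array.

Compute FIRST by fixpoint:
iter 1:
  A via A→a: +{a}
  B via B→b d: +{b}
  B via B→c b: +{c}
  S via S→b B: +{b}
  S via S→c: +{c}
  S via S→d A: +{d}
  FIRST(S)={b,c,d}  FIRST(A)={a}  FIRST(B)={b,c}
iter 2:
  A via A→B d: +{b,c}
  FIRST(S)={b,c,d}  FIRST(A)={a,b,c}  FIRST(B)={b,c}
iter 3: — fixpoint
  FIRST(S)={b,c,d}  FIRST(A)={a,b,c}  FIRST(B)={b,c}

FOLLOW iteration:
initialize: $ ∈ FOLLOW(S)
[1]
  A→B d: FOLLOW(B) ⊇ FIRST(d) = {d}; new: +{d}
  S→b B: FOLLOW(B) ⊇ FOLLOW(S) ⊇ {$}; new: +{$}
  S→d A: FOLLOW(A) ⊇ FOLLOW(S) ⊇ {$}; new: +{$}
  FOLLOW(S)={$}  FOLLOW(A)={$}  FOLLOW(B)={$,d}
[2] (stable)
  FOLLOW(S)={$}  FOLLOW(A)={$}  FOLLOW(B)={$,d}

FOLLOW(B) = ["$", "d"]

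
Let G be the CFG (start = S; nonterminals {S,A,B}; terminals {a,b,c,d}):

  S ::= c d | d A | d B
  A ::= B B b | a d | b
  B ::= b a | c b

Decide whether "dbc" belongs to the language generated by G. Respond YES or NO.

CNF form of G:
  S -> T2 A | T2 B | T3 T2
  A -> B X4 | T1 T2 | b
  B -> T0 T1 | T3 T0
  T0 -> b
  T1 -> a
  T2 -> d
  T3 -> c
  X4 -> B T0

Fill CYK table bottom-up:
  cell(0,0) d: {T2}  orig:{}
  cell(1,1) b: {A,T0}  orig:{A}
  cell(2,2) c: {T3}  orig:{}
  cell(0,1) db: {S}
  cell(1,2) bc: ∅
  cell(0,2) dbc: ∅

S ∉ T[0,2] ⇒ NO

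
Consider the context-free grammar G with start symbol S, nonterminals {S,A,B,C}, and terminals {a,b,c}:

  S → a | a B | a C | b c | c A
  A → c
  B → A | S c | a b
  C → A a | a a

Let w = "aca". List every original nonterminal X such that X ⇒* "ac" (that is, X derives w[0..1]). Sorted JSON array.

Convert to CNF:
  S -> T0 A | T1 B | T1 C | T2 T0 | a
  A -> c
  B -> S T0 | T1 T2 | c
  C -> A T1 | T1 T1
  T0 -> c
  T1 -> a
  T2 -> b

CYK table (by increasing span), restricted to cells inside w[0..1]:
  T[0,0] 'a' = {S,T1}  orig:{S}
  T[1,1] 'c' = {A,B,T0}  orig:{A,B}
  T[0,1] 'ac' = {B,S}

Original NTs in T[0,1] deriving "ac": ["B", "S"]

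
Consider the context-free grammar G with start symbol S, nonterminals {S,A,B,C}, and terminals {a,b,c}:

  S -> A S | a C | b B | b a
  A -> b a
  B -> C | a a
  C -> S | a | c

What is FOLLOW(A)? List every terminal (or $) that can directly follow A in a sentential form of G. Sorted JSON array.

FIRST sets, iterate to fixpoint:
round 1:
  A via A→b a: +{b}
  B via B→a a: +{a}
  C via C→a: +{a}
  C via C→c: +{c}
  S via S→A S: +{b}
  S via S→a C: +{a}
  FIRST(S)={a,b}  FIRST(A)={b}  FIRST(B)={a}  FIRST(C)={a,c}
round 2:
  B via B→C: +{c}
  C via C→S: +{b}
  FIRST(S)={a,b}  FIRST(A)={b}  FIRST(B)={a,c}  FIRST(C)={a,b,c}
round 3:
  B via B→C: +{b}
  FIRST(S)={a,b}  FIRST(A)={b}  FIRST(B)={a,b,c}  FIRST(C)={a,b,c}
round 4: — fixpoint
  FIRST(S)={a,b}  FIRST(A)={b}  FIRST(B)={a,b,c}  FIRST(C)={a,b,c}

Compute FOLLOW by fixpoint:
FOLLOW(S) := {$}
round 1:
  S→A S: FOLLOW(A) ⊇ FIRST(S) = {a,b}; new: +{a,b}
  S→a C: FOLLOW(C) ⊇ FOLLOW(S) ⊇ {$}; new: +{$}
  S→b B: FOLLOW(B) ⊇ FOLLOW(S) ⊇ {$}; new: +{$}
  S: {$}  A: {a,b}  B: {$}  C: {$}
round 2: done
  S: {$}  A: {a,b}  B: {$}  C: {$}

FOLLOW(A) = ["a", "b"]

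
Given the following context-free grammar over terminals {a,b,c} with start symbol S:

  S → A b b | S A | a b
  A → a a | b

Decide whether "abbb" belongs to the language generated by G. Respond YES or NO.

CNF form of G:
  S -> A X2 | S A | T0 T1
  A -> T0 T0 | b
  T0 -> a
  T1 -> b
  X2 -> T1 T1

CYK table (by increasing span):
  T[0,0] 'a' = {T0}  orig:{}
  T[1,1] 'b' = {A,T1}  orig:{A}
  T[2,2] 'b' = {A,T1}  orig:{A}
  T[3,3] 'b' = {A,T1}  orig:{A}
  T[0,1] 'ab' = {S}
  T[1,2] 'bb' = {X2}  orig:{}
  T[2,3] 'bb' = {X2}  orig:{}
  T[0,2] 'abb' = {S}
  T[1,3] 'bbb' = {S}
  T[0,3] 'abbb' = {S}

S ∈ T[0,3] ⇒ YES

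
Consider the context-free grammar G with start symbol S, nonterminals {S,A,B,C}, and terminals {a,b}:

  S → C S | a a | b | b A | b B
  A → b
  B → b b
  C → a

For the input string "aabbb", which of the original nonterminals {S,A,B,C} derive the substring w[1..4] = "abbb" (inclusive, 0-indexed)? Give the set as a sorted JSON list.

Convert to CNF:
  S -> C S | T0 A | T0 B | T1 T1 | b
  A -> b
  B -> T0 T0
  C -> a
  T0 -> b
  T1 -> a

CYK table (by increasing span) — only the sub-triangle for w[1..4]:
  T[1,1] 'a' = {C,T1}  orig:{C}
  T[2,2] 'b' = {A,S,T0}  orig:{A,S}
  T[3,3] 'b' = {A,S,T0}  orig:{A,S}
  T[4,4] 'b' = {A,S,T0}  orig:{A,S}
  T[1,2] 'ab' = {S}
  T[2,3] 'bb' = {B,S}
  T[3,4] 'bb' = {B,S}
  T[1,3] 'abb' = {S}
  T[2,4] 'bbb' = {S}
  T[1,4] 'abbb' = {S}

Original NTs in T[1,4] deriving "abbb": ["S"]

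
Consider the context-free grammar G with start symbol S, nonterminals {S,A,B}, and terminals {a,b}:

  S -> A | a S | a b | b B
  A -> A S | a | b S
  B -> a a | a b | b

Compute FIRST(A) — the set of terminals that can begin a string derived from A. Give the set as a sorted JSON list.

FIRST iteration:
iter 1:
  A via A→a: +{a}
  A via A→b S: +{b}
  B via B→a a: +{a}
  B via B→b: +{b}
  S via S→A: +{a,b}
  FIRST(S)={a,b}  FIRST(A)={a,b}  FIRST(B)={a,b}
iter 2: (no change)
  FIRST(S)={a,b}  FIRST(A)={a,b}  FIRST(B)={a,b}

FIRST(A) = ["a", "b"]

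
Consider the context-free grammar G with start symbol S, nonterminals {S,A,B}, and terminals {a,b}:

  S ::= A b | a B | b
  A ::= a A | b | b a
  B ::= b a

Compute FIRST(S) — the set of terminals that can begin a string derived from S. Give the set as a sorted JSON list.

FIRST iteration:
[1]
  A via A→a A: +{a}
  A via A→b: +{b}
  B via B→b a: +{b}
  S via S→A b: +{a,b}
  FIRST[S]={a,b}  FIRST[A]={a,b}  FIRST[B]={b}
[2] (no change)
  FIRST[S]={a,b}  FIRST[A]={a,b}  FIRST[B]={b}

FIRST(S) = ["a", "b"]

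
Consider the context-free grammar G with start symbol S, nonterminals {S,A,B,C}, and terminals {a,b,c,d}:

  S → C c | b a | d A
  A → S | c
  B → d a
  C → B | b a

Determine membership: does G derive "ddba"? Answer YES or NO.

CNF form of G:
  S -> C T0 | T1 T2 | T3 A
  A -> C T0 | T1 T2 | T3 A | c
  B -> T3 T2
  C -> T1 T2 | T3 T2
  T0 -> c
  T1 -> b
  T2 -> a
  T3 -> d

CYK table (by increasing span):
  T[0,0] 'd' = {T3}  orig:{}
  T[1,1] 'd' = {T3}  orig:{}
  T[2,2] 'b' = {T1}  orig:{}
  T[3,3] 'a' = {T2}  orig:{}
  T[0,1] 'dd' = ∅
  T[1,2] 'db' = ∅
  T[2,3] 'ba' = {A,C,S}
  T[0,2] 'ddb' = ∅
  T[1,3] 'dba' = {A,S}
  T[0,3] 'ddba' = {A,S}

S ∈ T[0,3] ⇒ YES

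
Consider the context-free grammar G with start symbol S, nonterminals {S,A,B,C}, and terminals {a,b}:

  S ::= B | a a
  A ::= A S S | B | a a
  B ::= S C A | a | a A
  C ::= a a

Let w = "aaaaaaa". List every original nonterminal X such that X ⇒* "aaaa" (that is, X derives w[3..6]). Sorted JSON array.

CNF form of G:
  S -> S X4 | T0 A | T0 T0 | a
  A -> A X1 | S X2 | T0 A | T0 T0 | a
  B -> S X3 | T0 A | a
  C -> T0 T0
  T0 -> a
  X1 -> S S
  X2 -> C A
  X3 -> C A
  X4 -> C A

CYK fill — only the sub-triangle for w[3..6]:
  [3..3]={A,B,S,T0}  "a"  orig:{A,B,S}
  [4..4]={A,B,S,T0}  "a"  orig:{A,B,S}
  [5..5]={A,B,S,T0}  "a"  orig:{A,B,S}
  [6..6]={A,B,S,T0}  "a"  orig:{A,B,S}
  [3..4]={A,B,C,S,X1}  "aa"  orig:{A,B,C,S}
  [4..5]={A,B,C,S,X1}  "aa"  orig:{A,B,C,S}
  [5..6]={A,B,C,S,X1}  "aa"  orig:{A,B,C,S}
  [3..5]={A,B,S,X1,X2,X3,X4}  "aaa"  orig:{A,B,S}
  [4..6]={A,B,S,X1,X2,X3,X4}  "aaa"  orig:{A,B,S}
  [3..6]={A,B,S,X1,X2,X3,X4}  "aaaa"  orig:{A,B,S}

Original NTs in T[3,6] deriving "aaaa": ["A", "B", "S"]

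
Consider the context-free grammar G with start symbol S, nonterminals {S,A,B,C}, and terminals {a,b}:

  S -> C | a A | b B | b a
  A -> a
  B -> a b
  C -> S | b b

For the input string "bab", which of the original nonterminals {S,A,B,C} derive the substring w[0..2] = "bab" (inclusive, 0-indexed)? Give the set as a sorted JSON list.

CNF form of G:
  S -> T0 A | T1 B | T1 T0 | T1 T1
  A -> a
  B -> T0 T1
  C -> T0 A | T1 B | T1 T0 | T1 T1
  T0 -> a
  T1 -> b

CYK table (by increasing span) — only the sub-triangle for w[0..2]:
  cell(0,0) b: {T1}  orig:{}
  cell(1,1) a: {A,T0}  orig:{A}
  cell(2,2) b: {T1}  orig:{}
  cell(0,1) ba: {C,S}
  cell(1,2) ab: {B}
  cell(0,2) bab: {C,S}

Original NTs in T[0,2] deriving "bab": ["C", "S"]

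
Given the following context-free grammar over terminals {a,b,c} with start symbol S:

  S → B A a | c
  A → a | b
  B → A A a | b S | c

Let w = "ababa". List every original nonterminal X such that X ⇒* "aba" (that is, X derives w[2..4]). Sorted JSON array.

CNF form of G:
  S -> B X3 | c
  A -> a | b
  B -> A X2 | T1 S | c
  T0 -> a
  T1 -> b
  X2 -> A T0
  X3 -> A T0

Fill CYK table bottom-up — only the sub-triangle for w[2..4]:
  [2..2]={A,T0}  "a"  orig:{A}
  [3..3]={A,T1}  "b"  orig:{A}
  [4..4]={A,T0}  "a"  orig:{A}
  [2..3]=∅  "ab"
  [3..4]={X2,X3}  "ba"  orig:{}
  [2..4]={B}  "aba"

Original NTs in T[2,4] deriving "aba": ["B"]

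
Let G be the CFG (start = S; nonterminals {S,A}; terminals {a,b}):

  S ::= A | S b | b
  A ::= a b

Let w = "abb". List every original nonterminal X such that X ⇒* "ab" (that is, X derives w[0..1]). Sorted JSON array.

CNF form of G:
  S -> S T1 | T0 T1 | b
  A -> T0 T1
  T0 -> a
  T1 -> b

Fill CYK table bottom-up — only the sub-triangle for w[0..1]:
  [0..0]={T0}  "a"  orig:{}
  [1..1]={S,T1}  "b"  orig:{S}
  [0..1]={A,S}  "ab"

Original NTs in T[0,1] deriving "ab": ["A", "S"]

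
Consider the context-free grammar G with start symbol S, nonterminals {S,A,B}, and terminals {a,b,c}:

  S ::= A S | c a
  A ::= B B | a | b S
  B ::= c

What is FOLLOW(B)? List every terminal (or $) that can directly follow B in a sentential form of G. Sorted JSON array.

FIRST iteration:
pass 1:
  A via A→a: +{a}
  A via A→b S: +{b}
  B via B→c: +{c}
  S via S→A S: +{a,b}
  S via S→c a: +{c}
  S: {a,b,c}  A: {a,b}  B: {c}
pass 2:
  A via A→B B: +{c}
  S: {a,b,c}  A: {a,b,c}  B: {c}
pass 3: done
  S: {a,b,c}  A: {a,b,c}  B: {c}

FOLLOW iteration:
initialize: $ ∈ FOLLOW(S)
iter 1:
  A→B B: FOLLOW(B) ⊇ FIRST(B) = {c}; new: +{c}
  S→A S: FOLLOW(A) ⊇ FIRST(S) = {a,b,c}; new: +{a,b,c}
  FOLLOW[S]={$}  FOLLOW[A]={a,b,c}  FOLLOW[B]={c}
iter 2:
  A→B B: FOLLOW(B) ⊇ FOLLOW(A) ⊇ {a,b,c}; new: +{a,b}
  A→b S: FOLLOW(S) ⊇ FOLLOW(A) ⊇ {a,b,c}; new: +{a,b,c}
  FOLLOW[S]={$,a,b,c}  FOLLOW[A]={a,b,c}  FOLLOW[B]={a,b,c}
iter 3: (stable)
  FOLLOW[S]={$,a,b,c}  FOLLOW[A]={a,b,c}  FOLLOW[B]={a,b,c}

FOLLOW(B) = ["a", "b", "c"]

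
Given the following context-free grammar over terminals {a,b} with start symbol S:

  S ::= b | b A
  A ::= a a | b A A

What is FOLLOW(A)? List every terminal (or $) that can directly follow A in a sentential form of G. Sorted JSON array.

FIRST sets, iterate to fixpoint:
round 1:
  A via A→a a: +{a}
  A via A→b A A: +{b}
  S via S→b: +{b}
  FIRST[S]={b}  FIRST[A]={a,b}
round 2: (stable)
  FIRST[S]={b}  FIRST[A]={a,b}

FOLLOW sets:
seed FOLLOW(S) with $
round 1:
  A→b A A: FOLLOW(A) ⊇ FIRST(A) = {a,b}; new: +{a,b}
  S→b A: FOLLOW(A) ⊇ FOLLOW(S) ⊇ {$}; new: +{$}
  S: {$}  A: {$,a,b}
round 2: — fixpoint
  S: {$}  A: {$,a,b}

FOLLOW(A) = ["$", "a", "b"]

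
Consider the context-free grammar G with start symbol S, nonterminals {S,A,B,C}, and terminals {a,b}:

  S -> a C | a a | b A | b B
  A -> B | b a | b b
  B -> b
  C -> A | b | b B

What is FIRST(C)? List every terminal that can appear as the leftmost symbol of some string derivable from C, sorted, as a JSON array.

Compute FIRST by fixpoint:
pass 1:
  A via A→b a: +{b}
  B via B→b: +{b}
  C via C→A: +{b}
  S via S→a C: +{a}
  S via S→b A: +{b}
  FIRST(S)={a,b}  FIRST(A)={b}  FIRST(B)={b}  FIRST(C)={b}
pass 2: (no change)
  FIRST(S)={a,b}  FIRST(A)={b}  FIRST(B)={b}  FIRST(C)={b}

FIRST(C) = ["b"]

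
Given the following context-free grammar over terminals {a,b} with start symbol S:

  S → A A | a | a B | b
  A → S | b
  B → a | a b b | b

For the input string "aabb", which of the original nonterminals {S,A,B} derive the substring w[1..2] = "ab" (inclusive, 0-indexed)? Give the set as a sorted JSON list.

Convert to CNF:
  S -> A A | T0 B | a | b
  A -> A A | T0 B | a | b
  B -> T0 X2 | a | b
  T0 -> a
  T1 -> b
  X2 -> T1 T1

Fill CYK table bottom-up, restricted to cells inside w[1..2]:
  cell(1,1) a: {A,B,S,T0}  orig:{A,B,S}
  cell(2,2) b: {A,B,S,T1}  orig:{A,B,S}
  cell(1,2) ab: {A,S}

Original NTs in T[1,2] deriving "ab": ["A", "S"]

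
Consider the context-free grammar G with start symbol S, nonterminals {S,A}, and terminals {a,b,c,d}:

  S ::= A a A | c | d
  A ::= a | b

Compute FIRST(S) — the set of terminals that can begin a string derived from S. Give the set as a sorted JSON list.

Compute FIRST by fixpoint:
pass 1:
  A via A→a: +{a}
  A via A→b: +{b}
  S via S→A a A: +{a,b}
  S via S→c: +{c}
  S via S→d: +{d}
  S: {a,b,c,d}  A: {a,b}
pass 2: (stable)
  S: {a,b,c,d}  A: {a,b}

FIRST(S) = ["a", "b", "c", "d"]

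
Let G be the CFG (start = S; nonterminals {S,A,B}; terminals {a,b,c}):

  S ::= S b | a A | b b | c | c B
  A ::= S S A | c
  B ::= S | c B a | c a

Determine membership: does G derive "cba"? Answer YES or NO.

CNF form of G:
  S -> S T0 | T0 T0 | T1 A | T2 B | c
  A -> S X3 | c
  B -> S T0 | T0 T0 | T1 A | T2 B | T2 T1 | T2 X4 | c
  T0 -> b
  T1 -> a
  T2 -> c
  X3 -> S A
  X4 -> B T1

CYK table (by increasing span):
  [0..0]={A,B,S,T2}  "c"  orig:{A,B,S}
  [1..1]={T0}  "b"  orig:{}
  [2..2]={T1}  "a"  orig:{}
  [0..1]={B,S}  "cb"
  [1..2]=∅  "ba"
  [0..2]={X4}  "cba"  orig:{}

S ∉ T[0,2] ⇒ NO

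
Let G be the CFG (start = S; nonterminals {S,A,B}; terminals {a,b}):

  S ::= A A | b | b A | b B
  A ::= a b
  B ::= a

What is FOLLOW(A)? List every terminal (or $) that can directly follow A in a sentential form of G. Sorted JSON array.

FIRST sets, iterate to fixpoint:
[1]
  A via A→a b: +{a}
  B via B→a: +{a}
  S via S→A A: +{a}
  S via S→b: +{b}
  FIRST(S)={a,b}  FIRST(A)={a}  FIRST(B)={a}
[2] — fixpoint
  FIRST(S)={a,b}  FIRST(A)={a}  FIRST(B)={a}

FOLLOW iteration:
FOLLOW(S) := {$}
round 1:
  S→A A: FOLLOW(A) ⊇ FIRST(A) = {a}; new: +{a}
  S→A A: FOLLOW(A) ⊇ FOLLOW(S) ⊇ {$}; new: +{$}
  S→b B: FOLLOW(B) ⊇ FOLLOW(S) ⊇ {$}; new: +{$}
  FOLLOW(S)={$}  FOLLOW(A)={$,a}  FOLLOW(B)={$}
round 2: (no change)
  FOLLOW(S)={$}  FOLLOW(A)={$,a}  FOLLOW(B)={$}

FOLLOW(A) = ["$", "a"]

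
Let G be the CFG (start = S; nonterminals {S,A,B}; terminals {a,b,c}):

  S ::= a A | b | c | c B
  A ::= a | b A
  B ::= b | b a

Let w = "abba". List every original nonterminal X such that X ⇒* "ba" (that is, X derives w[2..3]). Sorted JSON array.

CNF form of G:
  S -> T1 A | T2 B | b | c
  A -> T0 A | a
  B -> T0 T1 | b
  T0 -> b
  T1 -> a
  T2 -> c

Fill CYK table bottom-up, restricted to cells inside w[2..3]:
  cell(2,2) b: {B,S,T0}  orig:{B,S}
  cell(3,3) a: {A,T1}  orig:{A}
  cell(2,3) ba: {A,B}

Original NTs in T[2,3] deriving "ba": ["A", "B"]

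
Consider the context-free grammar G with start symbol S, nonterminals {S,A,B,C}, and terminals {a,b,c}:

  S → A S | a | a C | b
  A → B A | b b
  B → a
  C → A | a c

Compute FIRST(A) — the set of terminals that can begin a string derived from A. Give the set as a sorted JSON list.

Compute FIRST by fixpoint:
round 1:
  A via A→b b: +{b}
  B via B→a: +{a}
  C via C→A: +{b}
  C via C→a c: +{a}
  S via S→A S: +{b}
  S via S→a: +{a}
  FIRST[S]={a,b}  FIRST[A]={b}  FIRST[B]={a}  FIRST[C]={a,b}
round 2:
  A via A→B A: +{a}
  FIRST[S]={a,b}  FIRST[A]={a,b}  FIRST[B]={a}  FIRST[C]={a,b}
round 3: done
  FIRST[S]={a,b}  FIRST[A]={a,b}  FIRST[B]={a}  FIRST[C]={a,b}

FIRST(A) = ["a", "b"]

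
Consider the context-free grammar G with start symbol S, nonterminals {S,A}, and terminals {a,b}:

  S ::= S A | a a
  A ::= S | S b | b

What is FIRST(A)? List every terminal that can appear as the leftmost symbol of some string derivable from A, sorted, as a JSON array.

Compute FIRST by fixpoint:
round 1:
  A via A→b: +{b}
  S via S→a a: +{a}
  S: {a}  A: {b}
round 2:
  A via A→S: +{a}
  S: {a}  A: {a,b}
round 3: (no change)
  S: {a}  A: {a,b}

FIRST(A) = ["a", "b"]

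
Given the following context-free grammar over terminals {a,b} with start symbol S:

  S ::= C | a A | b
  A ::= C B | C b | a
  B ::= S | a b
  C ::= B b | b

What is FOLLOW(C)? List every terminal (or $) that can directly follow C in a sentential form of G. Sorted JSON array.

FIRST sets, iterate to fixpoint:
pass 1:
  A via A→a: +{a}
  B via B→a b: +{a}
  C via C→B b: +{a}
  C via C→b: +{b}
  S via S→C: +{a,b}
  FIRST(S)={a,b}  FIRST(A)={a}  FIRST(B)={a}  FIRST(C)={a,b}
pass 2:
  A via A→C B: +{b}
  B via B→S: +{b}
  FIRST(S)={a,b}  FIRST(A)={a,b}  FIRST(B)={a,b}  FIRST(C)={a,b}
pass 3: (stable)
  FIRST(S)={a,b}  FIRST(A)={a,b}  FIRST(B)={a,b}  FIRST(C)={a,b}

FOLLOW iteration:
FOLLOW(S) := {$}
pass 1:
  A→C B: FOLLOW(C) ⊇ FIRST(B) = {a,b}; new: +{a,b}
  C→B b: FOLLOW(B) ⊇ FIRST(b) = {b}; new: +{b}
  S→C: FOLLOW(C) ⊇ FOLLOW(S) ⊇ {$}; new: +{$}
  S→a A: FOLLOW(A) ⊇ FOLLOW(S) ⊇ {$}; new: +{$}
  S: {$}  A: {$}  B: {b}  C: {$,a,b}
pass 2:
  A→C B: FOLLOW(B) ⊇ FOLLOW(A) ⊇ {$}; new: +{$}
  B→S: FOLLOW(S) ⊇ FOLLOW(B) ⊇ {$,b}; new: +{b}
  S→a A: FOLLOW(A) ⊇ FOLLOW(S) ⊇ {$,b}; new: +{b}
  S: {$,b}  A: {$,b}  B: {$,b}  C: {$,a,b}
pass 3: (stable)
  S: {$,b}  A: {$,b}  B: {$,b}  C: {$,a,b}

FOLLOW(C) = ["$", "a", "b"]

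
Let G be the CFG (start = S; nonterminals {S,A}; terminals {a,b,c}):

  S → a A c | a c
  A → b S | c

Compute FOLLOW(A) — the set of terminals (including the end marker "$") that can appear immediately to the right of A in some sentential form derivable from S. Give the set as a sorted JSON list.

FIRST iteration:
round 1:
  A via A→b S: +{b}
  A via A→c: +{c}
  S via S→a A c: +{a}
  S: {a}  A: {b,c}
round 2: — fixpoint
  S: {a}  A: {b,c}

FOLLOW iteration:
initialize: $ ∈ FOLLOW(S)
[1]
  S→a A c: FOLLOW(A) ⊇ FIRST(c) = {c}; new: +{c}
  FOLLOW(S)={$}  FOLLOW(A)={c}
[2]
  A→b S: FOLLOW(S) ⊇ FOLLOW(A) ⊇ {c}; new: +{c}
  FOLLOW(S)={$,c}  FOLLOW(A)={c}
[3] — fixpoint
  FOLLOW(S)={$,c}  FOLLOW(A)={c}

FOLLOW(A) = ["c"]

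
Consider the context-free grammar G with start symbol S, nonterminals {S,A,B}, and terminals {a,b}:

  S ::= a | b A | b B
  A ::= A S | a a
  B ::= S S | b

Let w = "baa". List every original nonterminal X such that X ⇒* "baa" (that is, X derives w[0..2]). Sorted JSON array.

Convert to CNF:
  S -> T1 A | T1 B | a
  A -> A S | T0 T0
  B -> S S | b
  T0 -> a
  T1 -> b

CYK fill (cells [i..j] with 0 ≤ i ≤ j ≤ 2 only):
  [0..0]={B,T1}  "b"  orig:{B}
  [1..1]={S,T0}  "a"  orig:{S}
  [2..2]={S,T0}  "a"  orig:{S}
  [0..1]=∅  "ba"
  [1..2]={A,B}  "aa"
  [0..2]={S}  "baa"

Original NTs in T[0,2] deriving "baa": ["S"]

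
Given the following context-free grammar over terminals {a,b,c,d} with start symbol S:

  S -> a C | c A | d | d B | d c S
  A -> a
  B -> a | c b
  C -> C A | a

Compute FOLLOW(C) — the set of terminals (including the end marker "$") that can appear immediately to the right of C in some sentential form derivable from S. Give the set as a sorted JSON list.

FIRST iteration:
[1]
  A via A→a: +{a}
  B via B→a: +{a}
  B via B→c b: +{c}
  C via C→a: +{a}
  S via S→a C: +{a}
  S via S→c A: +{c}
  S via S→d: +{d}
  FIRST[S]={a,c,d}  FIRST[A]={a}  FIRST[B]={a,c}  FIRST[C]={a}
[2] — fixpoint
  FIRST[S]={a,c,d}  FIRST[A]={a}  FIRST[B]={a,c}  FIRST[C]={a}

FOLLOW sets:
initialize: $ ∈ FOLLOW(S)
pass 1:
  C→C A: FOLLOW(C) ⊇ FIRST(A) = {a}; new: +{a}
  C→C A: FOLLOW(A) ⊇ FOLLOW(C) ⊇ {a}; new: +{a}
  S→a C: FOLLOW(C) ⊇ FOLLOW(S) ⊇ {$}; new: +{$}
  S→c A: FOLLOW(A) ⊇ FOLLOW(S) ⊇ {$}; new: +{$}
  S→d B: FOLLOW(B) ⊇ FOLLOW(S) ⊇ {$}; new: +{$}
  FOLLOW(S)={$}  FOLLOW(A)={$,a}  FOLLOW(B)={$}  FOLLOW(C)={$,a}
pass 2: (stable)
  FOLLOW(S)={$}  FOLLOW(A)={$,a}  FOLLOW(B)={$}  FOLLOW(C)={$,a}

FOLLOW(C) = ["$", "a"]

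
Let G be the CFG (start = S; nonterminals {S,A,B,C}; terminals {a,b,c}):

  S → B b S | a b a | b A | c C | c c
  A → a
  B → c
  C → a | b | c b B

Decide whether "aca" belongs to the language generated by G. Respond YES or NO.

Convert to CNF:
  S -> B X4 | T0 C | T0 T0 | T1 A | T2 X5
  A -> a
  B -> c
  C -> T0 X3 | a | b
  T0 -> c
  T1 -> b
  T2 -> a
  X3 -> T1 B
  X4 -> T1 S
  X5 -> T1 T2

CYK fill:
  T[0,0] 'a' = {A,C,T2}  orig:{A,C}
  T[1,1] 'c' = {B,T0}  orig:{B}
  T[2,2] 'a' = {A,C,T2}  orig:{A,C}
  T[0,1] 'ac' = ∅
  T[1,2] 'ca' = {S}
  T[0,2] 'aca' = ∅

S ∉ T[0,2] ⇒ NO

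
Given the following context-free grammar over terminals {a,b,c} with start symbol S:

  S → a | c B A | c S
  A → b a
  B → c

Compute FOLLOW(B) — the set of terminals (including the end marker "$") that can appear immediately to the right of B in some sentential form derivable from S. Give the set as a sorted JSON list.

FIRST sets, iterate to fixpoint:
round 1:
  A via A→b a: +{b}
  B via B→c: +{c}
  S via S→a: +{a}
  S via S→c B A: +{c}
  FIRST(S)={a,c}  FIRST(A)={b}  FIRST(B)={c}
round 2: — fixpoint
  FIRST(S)={a,c}  FIRST(A)={b}  FIRST(B)={c}

FOLLOW iteration:
initialize: $ ∈ FOLLOW(S)
round 1:
  S→c B A: FOLLOW(B) ⊇ FIRST(A) = {b}; new: +{b}
  S→c B A: FOLLOW(A) ⊇ FOLLOW(S) ⊇ {$}; new: +{$}
  S: {$}  A: {$}  B: {b}
round 2: done
  S: {$}  A: {$}  B: {b}

FOLLOW(B) = ["b"]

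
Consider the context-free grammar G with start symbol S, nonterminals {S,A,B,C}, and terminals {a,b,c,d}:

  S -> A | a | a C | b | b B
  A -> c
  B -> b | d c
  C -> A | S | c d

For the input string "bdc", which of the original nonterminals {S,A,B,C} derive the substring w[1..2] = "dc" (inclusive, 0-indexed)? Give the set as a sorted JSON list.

Convert to CNF:
  S -> T2 C | T3 B | a | b | c
  A -> c
  B -> T0 T1 | b
  C -> T1 T0 | T2 C | T3 B | a | b | c
  T0 -> d
  T1 -> c
  T2 -> a
  T3 -> b

CYK table (by increasing span) — only the sub-triangle for w[1..2]:
  cell(1,1) d: {T0}  orig:{}
  cell(2,2) c: {A,C,S,T1}  orig:{A,C,S}
  cell(1,2) dc: {B}

Original NTs in T[1,2] deriving "dc": ["B"]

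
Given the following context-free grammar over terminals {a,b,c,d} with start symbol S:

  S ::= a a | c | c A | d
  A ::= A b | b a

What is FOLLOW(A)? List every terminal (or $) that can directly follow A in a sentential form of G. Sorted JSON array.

FIRST sets, iterate to fixpoint:
iter 1:
  A via A→b a: +{b}
  S via S→a a: +{a}
  S via S→c: +{c}
  S via S→d: +{d}
  FIRST[S]={a,c,d}  FIRST[A]={b}
iter 2: — fixpoint
  FIRST[S]={a,c,d}  FIRST[A]={b}

FOLLOW sets:
seed FOLLOW(S) with $
[1]
  A→A b: FOLLOW(A) ⊇ FIRST(b) = {b}; new: +{b}
  S→c A: FOLLOW(A) ⊇ FOLLOW(S) ⊇ {$}; new: +{$}
  FOLLOW[S]={$}  FOLLOW[A]={$,b}
[2] done
  FOLLOW[S]={$}  FOLLOW[A]={$,b}

FOLLOW(A) = ["$", "b"]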